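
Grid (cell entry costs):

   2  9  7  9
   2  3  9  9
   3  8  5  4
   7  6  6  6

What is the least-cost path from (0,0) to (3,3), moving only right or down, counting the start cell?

30

Path [0,0] -> [1,0] -> [1,1] -> [2,1] -> [2,2] -> [2,3] -> [3,3]: 2 + 2 + 3 + 8 + 5 + 4 + 6 = 30.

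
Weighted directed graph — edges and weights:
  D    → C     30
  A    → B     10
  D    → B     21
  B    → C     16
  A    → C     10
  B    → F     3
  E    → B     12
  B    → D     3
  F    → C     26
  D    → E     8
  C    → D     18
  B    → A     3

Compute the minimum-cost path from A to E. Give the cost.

21

Comparing a few candidate routes:
A -> B -> D -> E: 10 + 3 + 8 = 21
A -> C -> D -> E: 10 + 18 + 8 = 36
A -> B -> C -> D -> E: 10 + 16 + 18 + 8 = 52
Best route has total 21.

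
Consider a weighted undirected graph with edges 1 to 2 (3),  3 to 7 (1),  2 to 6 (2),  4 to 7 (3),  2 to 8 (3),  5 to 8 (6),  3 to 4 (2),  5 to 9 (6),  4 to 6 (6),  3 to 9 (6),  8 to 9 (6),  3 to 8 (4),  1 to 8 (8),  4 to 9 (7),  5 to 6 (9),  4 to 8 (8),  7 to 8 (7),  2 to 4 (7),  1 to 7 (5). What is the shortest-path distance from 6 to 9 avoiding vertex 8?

13

Checking several routes:
6 -> 4 -> 9: 6 + 7 = 13
6 -> 2 -> 4 -> 9: 2 + 7 + 7 = 16
6 -> 4 -> 3 -> 9: 6 + 2 + 6 = 14
6 -> 5 -> 9: 9 + 6 = 15
The minimum is 13.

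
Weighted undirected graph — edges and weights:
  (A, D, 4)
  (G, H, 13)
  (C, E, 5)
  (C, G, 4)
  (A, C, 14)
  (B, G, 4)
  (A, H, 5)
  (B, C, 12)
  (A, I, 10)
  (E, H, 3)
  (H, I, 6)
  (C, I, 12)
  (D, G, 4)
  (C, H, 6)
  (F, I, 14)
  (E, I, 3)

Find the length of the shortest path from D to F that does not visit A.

30

Checking several routes:
D→G→C→H→I→F: 4 + 4 + 6 + 6 + 14 = 34
D→G→C→E→I→F: 4 + 4 + 5 + 3 + 14 = 30
D→G→C→H→E→I→F: 4 + 4 + 6 + 3 + 3 + 14 = 34
Shortest: 30.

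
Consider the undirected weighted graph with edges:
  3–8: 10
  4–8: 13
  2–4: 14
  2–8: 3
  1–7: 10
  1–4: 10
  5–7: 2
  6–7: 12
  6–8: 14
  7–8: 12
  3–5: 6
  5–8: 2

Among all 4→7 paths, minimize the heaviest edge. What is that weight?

Checking several routes:
4→1→7: max(10, 10) = 10
4→8→7: max(13, 12) = 13
4→8→5→7: max(13, 2, 2) = 13
4→8→3→5→7: max(13, 10, 6, 2) = 13
Smallest bottleneck: 10.

10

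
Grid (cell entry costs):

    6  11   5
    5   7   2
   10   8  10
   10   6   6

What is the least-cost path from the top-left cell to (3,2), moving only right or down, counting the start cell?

36

Best path: [0,0] [1,0] [1,1] [1,2] [2,2] [3,2]
Cost: 6 + 5 + 7 + 2 + 10 + 6 = 36
For comparison, the top-then-right route costs 40.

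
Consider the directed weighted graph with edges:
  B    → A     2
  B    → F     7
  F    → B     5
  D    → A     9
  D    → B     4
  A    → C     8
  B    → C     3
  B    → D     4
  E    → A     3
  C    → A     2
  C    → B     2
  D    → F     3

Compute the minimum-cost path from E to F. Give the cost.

20

Candidate routes:
E -> A -> C -> B -> F: 3 + 8 + 2 + 7 = 20
E -> A -> C -> B -> D -> F: 3 + 8 + 2 + 4 + 3 = 20
Best route has total 20.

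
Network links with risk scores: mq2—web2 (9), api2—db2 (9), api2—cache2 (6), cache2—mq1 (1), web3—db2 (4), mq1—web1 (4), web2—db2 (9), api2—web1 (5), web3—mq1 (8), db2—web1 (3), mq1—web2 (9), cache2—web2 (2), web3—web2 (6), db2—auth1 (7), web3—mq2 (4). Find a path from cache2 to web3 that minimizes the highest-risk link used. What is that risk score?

Comparing a few candidate routes:
cache2 - mq1 - web3: max(1, 8) = 8
cache2 - web2 - web3: max(2, 6) = 6
cache2 - api2 - web1 - db2 - web3: max(6, 5, 3, 4) = 6
cache2 - api2 - web1 - mq1 - web3: max(6, 5, 4, 8) = 8
cache2 - mq1 - web1 - db2 - web3: max(1, 4, 3, 4) = 4
Best route has worst link 4.

4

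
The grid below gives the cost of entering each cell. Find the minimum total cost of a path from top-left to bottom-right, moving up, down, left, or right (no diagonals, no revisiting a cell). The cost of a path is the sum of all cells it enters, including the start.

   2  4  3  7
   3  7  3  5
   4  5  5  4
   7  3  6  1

22

One optimal route is [0,0] -> [0,1] -> [0,2] -> [1,2] -> [1,3] -> [2,3] -> [3,3].
Its cost is 2 + 4 + 3 + 3 + 5 + 4 + 1 = 22.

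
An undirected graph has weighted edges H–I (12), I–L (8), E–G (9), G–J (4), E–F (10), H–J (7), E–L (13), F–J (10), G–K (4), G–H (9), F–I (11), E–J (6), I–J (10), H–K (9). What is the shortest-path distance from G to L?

Checking several routes:
G-E-L: 9 + 13 = 22
G-J-E-L: 4 + 6 + 13 = 23
G-J-I-L: 4 + 10 + 8 = 22
Best route has total 22.

22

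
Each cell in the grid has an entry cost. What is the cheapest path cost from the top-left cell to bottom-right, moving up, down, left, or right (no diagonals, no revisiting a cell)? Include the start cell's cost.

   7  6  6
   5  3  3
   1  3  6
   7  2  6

Cheapest: r0c0→r1c0→r2c0→r2c1→r3c1→r3c2
  7 + 5 + 1 + 3 + 2 + 6 = 24

24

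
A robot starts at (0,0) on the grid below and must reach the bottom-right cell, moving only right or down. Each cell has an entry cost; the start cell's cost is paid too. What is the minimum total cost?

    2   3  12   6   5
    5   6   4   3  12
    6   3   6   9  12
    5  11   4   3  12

39

Take r0c0 -> r0c1 -> r1c1 -> r2c1 -> r2c2 -> r3c2 -> r3c3 -> r3c4 for a total of 2 + 3 + 6 + 3 + 6 + 4 + 3 + 12 = 39.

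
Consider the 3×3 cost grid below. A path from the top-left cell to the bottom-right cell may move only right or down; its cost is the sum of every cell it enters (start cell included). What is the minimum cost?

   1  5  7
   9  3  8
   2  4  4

17

One optimal route is r0c0 → r0c1 → r1c1 → r2c1 → r2c2.
Its cost is 1 + 5 + 3 + 4 + 4 = 17.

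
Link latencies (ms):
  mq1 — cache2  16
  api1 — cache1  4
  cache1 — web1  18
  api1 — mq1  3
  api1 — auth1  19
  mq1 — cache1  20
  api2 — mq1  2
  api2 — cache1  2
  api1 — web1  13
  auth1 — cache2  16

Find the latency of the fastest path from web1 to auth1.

Comparing a few candidate routes:
web1 → cache1 → api2 → mq1 → cache2 → auth1: 18 + 2 + 2 + 16 + 16 = 54
web1 → api1 → cache1 → api2 → mq1 → cache2 → auth1: 13 + 4 + 2 + 2 + 16 + 16 = 53
web1 → api1 → mq1 → cache2 → auth1: 13 + 3 + 16 + 16 = 48
web1 → cache1 → api1 → auth1: 18 + 4 + 19 = 41
web1 → cache1 → api2 → mq1 → api1 → auth1: 18 + 2 + 2 + 3 + 19 = 44
web1 → api1 → auth1: 13 + 19 = 32
The minimum is 32 ms.

32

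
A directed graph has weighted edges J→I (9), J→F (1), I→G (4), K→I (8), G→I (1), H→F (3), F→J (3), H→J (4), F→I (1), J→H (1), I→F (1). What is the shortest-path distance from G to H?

6

Paths from G to H:
G -> I -> F -> J -> H: 1 + 1 + 3 + 1 = 6
Best route has total 6.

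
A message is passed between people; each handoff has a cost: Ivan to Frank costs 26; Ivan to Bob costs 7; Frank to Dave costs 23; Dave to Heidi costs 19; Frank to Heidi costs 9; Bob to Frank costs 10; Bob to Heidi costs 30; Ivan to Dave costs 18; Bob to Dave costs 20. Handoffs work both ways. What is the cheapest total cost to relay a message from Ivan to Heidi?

Checking several routes:
Ivan-Bob-Frank-Heidi: 7 + 10 + 9 = 26
Ivan-Bob-Heidi: 7 + 30 = 37
Ivan-Dave-Heidi: 18 + 19 = 37
Ivan-Frank-Heidi: 26 + 9 = 35
Shortest: 26.

26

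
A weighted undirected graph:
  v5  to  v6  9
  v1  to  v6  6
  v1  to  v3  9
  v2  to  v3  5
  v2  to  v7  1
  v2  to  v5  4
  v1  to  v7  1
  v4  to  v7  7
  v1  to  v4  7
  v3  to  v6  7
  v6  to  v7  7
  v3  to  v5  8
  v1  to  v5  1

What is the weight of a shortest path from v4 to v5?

Comparing a few candidate routes:
v4 - v7 - v2 - v3 - v5: 7 + 1 + 5 + 8 = 21
v4 - v7 - v1 - v5: 7 + 1 + 1 = 9
v4 - v1 - v7 - v2 - v5: 7 + 1 + 1 + 4 = 13
v4 - v7 - v2 - v5: 7 + 1 + 4 = 12
v4 - v1 - v5: 7 + 1 = 8
The minimum is 8.

8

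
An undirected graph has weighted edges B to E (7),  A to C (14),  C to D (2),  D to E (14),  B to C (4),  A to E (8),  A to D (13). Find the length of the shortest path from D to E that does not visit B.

Routes from D to E avoiding B:
D -> A -> E: 13 + 8 = 21
D -> E: 14
D -> C -> A -> E: 2 + 14 + 8 = 24
The minimum is 14.

14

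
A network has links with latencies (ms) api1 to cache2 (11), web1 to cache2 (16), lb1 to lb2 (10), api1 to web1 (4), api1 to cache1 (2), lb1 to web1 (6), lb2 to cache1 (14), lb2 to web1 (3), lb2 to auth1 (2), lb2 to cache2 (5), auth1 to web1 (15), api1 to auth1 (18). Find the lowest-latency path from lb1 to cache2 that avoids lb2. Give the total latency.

Candidate routes:
lb1 -> web1 -> api1 -> cache2: 6 + 4 + 11 = 21
lb1 -> web1 -> auth1 -> api1 -> cache2: 6 + 15 + 18 + 11 = 50
lb1 -> web1 -> cache2: 6 + 16 = 22
Shortest: 21 ms.

21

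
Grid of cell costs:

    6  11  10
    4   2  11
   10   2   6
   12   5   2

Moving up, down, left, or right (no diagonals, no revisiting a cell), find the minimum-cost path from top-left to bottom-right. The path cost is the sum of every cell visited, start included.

21

Take [0,0] -> [1,0] -> [1,1] -> [2,1] -> [3,1] -> [3,2] for a total of 6 + 4 + 2 + 2 + 5 + 2 = 21.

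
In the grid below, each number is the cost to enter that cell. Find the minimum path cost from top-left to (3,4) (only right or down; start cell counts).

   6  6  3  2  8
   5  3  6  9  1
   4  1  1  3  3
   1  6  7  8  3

Best path: r0c0 → r1c0 → r1c1 → r2c1 → r2c2 → r2c3 → r2c4 → r3c4
Cost: 6 + 5 + 3 + 1 + 1 + 3 + 3 + 3 = 25

25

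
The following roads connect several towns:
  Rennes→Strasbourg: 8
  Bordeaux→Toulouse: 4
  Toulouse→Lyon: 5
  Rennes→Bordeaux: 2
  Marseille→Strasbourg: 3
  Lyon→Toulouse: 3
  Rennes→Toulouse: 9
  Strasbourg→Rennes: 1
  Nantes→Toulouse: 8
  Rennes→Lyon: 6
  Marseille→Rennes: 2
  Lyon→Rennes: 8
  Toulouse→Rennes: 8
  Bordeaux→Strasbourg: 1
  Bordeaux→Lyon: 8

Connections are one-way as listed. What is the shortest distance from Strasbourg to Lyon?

Paths from Strasbourg to Lyon:
Strasbourg → Rennes → Bordeaux → Toulouse → Lyon: 1 + 2 + 4 + 5 = 12
Strasbourg → Rennes → Lyon: 1 + 6 = 7
Strasbourg → Rennes → Bordeaux → Lyon: 1 + 2 + 8 = 11
Strasbourg → Rennes → Toulouse → Lyon: 1 + 9 + 5 = 15
Shortest: 7.

7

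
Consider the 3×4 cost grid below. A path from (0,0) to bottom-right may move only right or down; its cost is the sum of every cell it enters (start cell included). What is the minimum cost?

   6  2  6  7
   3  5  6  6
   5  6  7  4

29

Take (0,0) → (0,1) → (1,1) → (1,2) → (1,3) → (2,3) for a total of 6 + 2 + 5 + 6 + 6 + 4 = 29.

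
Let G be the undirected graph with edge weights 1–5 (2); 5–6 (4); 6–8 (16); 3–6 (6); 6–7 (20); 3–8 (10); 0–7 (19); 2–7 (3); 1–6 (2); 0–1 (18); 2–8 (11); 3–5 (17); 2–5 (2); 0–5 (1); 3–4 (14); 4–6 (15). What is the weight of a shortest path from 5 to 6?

Comparing a few candidate routes:
5 -> 0 -> 1 -> 6: 1 + 18 + 2 = 21
5 -> 1 -> 6: 2 + 2 = 4
5 -> 6: 4
Best route has total 4.

4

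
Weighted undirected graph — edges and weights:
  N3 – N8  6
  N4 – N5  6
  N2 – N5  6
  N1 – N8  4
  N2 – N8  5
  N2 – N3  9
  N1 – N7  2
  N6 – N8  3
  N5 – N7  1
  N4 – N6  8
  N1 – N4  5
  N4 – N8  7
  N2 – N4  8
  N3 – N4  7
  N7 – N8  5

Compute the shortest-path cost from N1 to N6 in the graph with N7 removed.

Some routes from N1 to N6 avoiding N7:
N1 → N8 → N6: 4 + 3 = 7
N1 → N4 → N2 → N8 → N6: 5 + 8 + 5 + 3 = 21
N1 → N8 → N4 → N6: 4 + 7 + 8 = 19
N1 → N4 → N8 → N6: 5 + 7 + 3 = 15
N1 → N4 → N6: 5 + 8 = 13
Best route has total 7.

7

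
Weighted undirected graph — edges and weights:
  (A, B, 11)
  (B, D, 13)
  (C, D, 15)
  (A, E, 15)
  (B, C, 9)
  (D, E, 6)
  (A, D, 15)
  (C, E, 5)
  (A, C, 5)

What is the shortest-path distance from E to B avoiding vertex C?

Comparing a few candidate routes:
E -> A -> B: 15 + 11 = 26
E -> D -> A -> B: 6 + 15 + 11 = 32
E -> D -> B: 6 + 13 = 19
The minimum is 19.

19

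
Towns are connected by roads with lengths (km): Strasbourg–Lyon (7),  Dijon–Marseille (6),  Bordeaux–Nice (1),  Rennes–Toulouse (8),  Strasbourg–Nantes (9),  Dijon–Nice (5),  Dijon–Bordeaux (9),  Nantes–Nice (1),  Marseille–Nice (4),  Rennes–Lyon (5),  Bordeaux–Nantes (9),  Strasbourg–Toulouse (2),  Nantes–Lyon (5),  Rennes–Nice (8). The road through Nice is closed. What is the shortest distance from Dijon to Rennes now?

28

Comparing a few candidate routes:
Dijon → Bordeaux → Nantes → Lyon → Rennes: 9 + 9 + 5 + 5 = 28
Dijon → Bordeaux → Nantes → Strasbourg → Lyon → Rennes: 9 + 9 + 9 + 7 + 5 = 39
Dijon → Bordeaux → Nantes → Strasbourg → Toulouse → Rennes: 9 + 9 + 9 + 2 + 8 = 37
Shortest: 28 km.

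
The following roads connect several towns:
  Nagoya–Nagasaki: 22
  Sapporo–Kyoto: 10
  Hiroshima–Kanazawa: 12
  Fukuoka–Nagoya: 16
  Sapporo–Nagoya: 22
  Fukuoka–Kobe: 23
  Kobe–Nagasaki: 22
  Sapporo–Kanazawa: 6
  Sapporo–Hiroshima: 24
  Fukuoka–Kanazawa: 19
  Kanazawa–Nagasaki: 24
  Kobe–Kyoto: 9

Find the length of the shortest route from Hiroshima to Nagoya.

Comparing a few candidate routes:
Hiroshima → Kanazawa → Fukuoka → Nagoya: 12 + 19 + 16 = 47
Hiroshima → Sapporo → Nagoya: 24 + 22 = 46
Hiroshima → Kanazawa → Sapporo → Nagoya: 12 + 6 + 22 = 40
Hiroshima → Sapporo → Kanazawa → Fukuoka → Nagoya: 24 + 6 + 19 + 16 = 65
Hiroshima → Kanazawa → Nagasaki → Nagoya: 12 + 24 + 22 = 58
The minimum is 40.

40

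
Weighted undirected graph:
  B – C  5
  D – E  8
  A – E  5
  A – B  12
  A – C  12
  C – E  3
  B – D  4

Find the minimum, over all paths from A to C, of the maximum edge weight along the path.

Paths from A to C:
A-E-D-B-C: max(5, 8, 4, 5) = 8
A-B-C: max(12, 5) = 12
A-C: max(12) = 12
A-E-C: max(5, 3) = 5
A-B-D-E-C: max(12, 4, 8, 3) = 12
Best route has worst link 5.

5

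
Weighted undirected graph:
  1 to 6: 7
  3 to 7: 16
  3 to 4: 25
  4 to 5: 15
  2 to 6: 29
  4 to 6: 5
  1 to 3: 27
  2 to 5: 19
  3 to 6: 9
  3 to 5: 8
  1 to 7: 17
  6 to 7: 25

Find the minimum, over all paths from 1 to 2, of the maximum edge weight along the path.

Comparing a few candidate routes:
1→7→3→5→2: max(17, 16, 8, 19) = 19
1→6→3→5→2: max(7, 9, 8, 19) = 19
1→6→4→5→2: max(7, 5, 15, 19) = 19
Smallest bottleneck: 19.

19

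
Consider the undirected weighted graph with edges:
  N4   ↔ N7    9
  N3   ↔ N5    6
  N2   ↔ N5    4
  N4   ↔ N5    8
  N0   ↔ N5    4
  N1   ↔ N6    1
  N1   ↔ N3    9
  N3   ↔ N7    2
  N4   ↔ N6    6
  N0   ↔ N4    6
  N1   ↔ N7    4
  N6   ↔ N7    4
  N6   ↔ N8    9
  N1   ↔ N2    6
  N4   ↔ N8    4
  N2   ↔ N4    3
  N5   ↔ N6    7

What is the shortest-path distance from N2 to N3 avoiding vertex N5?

12

Some routes from N2 to N3 avoiding N5:
N2 - N1 - N6 - N7 - N3: 6 + 1 + 4 + 2 = 13
N2 - N4 - N6 - N7 - N3: 3 + 6 + 4 + 2 = 15
N2 - N1 - N7 - N3: 6 + 4 + 2 = 12
N2 - N4 - N7 - N3: 3 + 9 + 2 = 14
N2 - N1 - N3: 6 + 9 = 15
Best route has total 12.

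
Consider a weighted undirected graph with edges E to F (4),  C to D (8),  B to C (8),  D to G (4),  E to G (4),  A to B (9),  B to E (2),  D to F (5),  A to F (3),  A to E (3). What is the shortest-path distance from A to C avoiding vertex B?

16

Paths from A to C avoiding B:
A→F→E→G→D→C: 3 + 4 + 4 + 4 + 8 = 23
A→E→G→D→C: 3 + 4 + 4 + 8 = 19
A→F→D→C: 3 + 5 + 8 = 16
A→E→F→D→C: 3 + 4 + 5 + 8 = 20
Shortest: 16.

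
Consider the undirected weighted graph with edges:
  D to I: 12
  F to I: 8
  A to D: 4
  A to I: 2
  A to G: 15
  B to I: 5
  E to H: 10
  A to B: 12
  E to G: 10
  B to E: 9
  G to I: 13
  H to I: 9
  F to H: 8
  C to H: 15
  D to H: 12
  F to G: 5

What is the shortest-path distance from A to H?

Checking several routes:
A → D → H: 4 + 12 = 16
A → I → F → H: 2 + 8 + 8 = 18
A → I → H: 2 + 9 = 11
A → D → I → H: 4 + 12 + 9 = 25
Shortest: 11.

11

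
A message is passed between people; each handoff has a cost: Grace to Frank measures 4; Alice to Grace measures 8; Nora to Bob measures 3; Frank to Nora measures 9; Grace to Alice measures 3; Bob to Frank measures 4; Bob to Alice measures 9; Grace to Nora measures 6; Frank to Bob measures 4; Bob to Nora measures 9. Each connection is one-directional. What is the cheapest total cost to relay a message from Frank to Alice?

13

Paths from Frank to Alice:
Frank - Nora - Bob - Alice: 9 + 3 + 9 = 21
Frank - Bob - Alice: 4 + 9 = 13
The minimum is 13.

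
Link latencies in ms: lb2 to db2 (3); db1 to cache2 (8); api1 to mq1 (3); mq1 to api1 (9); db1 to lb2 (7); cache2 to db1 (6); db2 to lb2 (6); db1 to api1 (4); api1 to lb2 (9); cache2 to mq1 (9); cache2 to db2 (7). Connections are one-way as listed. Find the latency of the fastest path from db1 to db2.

10

Paths from db1 to db2:
db1 - api1 - lb2 - db2: 4 + 9 + 3 = 16
db1 - cache2 - db2: 8 + 7 = 15
db1 - cache2 - mq1 - api1 - lb2 - db2: 8 + 9 + 9 + 9 + 3 = 38
db1 - lb2 - db2: 7 + 3 = 10
Best route has total 10 ms.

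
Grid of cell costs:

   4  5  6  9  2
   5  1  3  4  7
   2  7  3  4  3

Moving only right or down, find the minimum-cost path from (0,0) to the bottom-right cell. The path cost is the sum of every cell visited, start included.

Path [0,0] [0,1] [1,1] [1,2] [2,2] [2,3] [2,4]: 4 + 5 + 1 + 3 + 3 + 4 + 3 = 23.

23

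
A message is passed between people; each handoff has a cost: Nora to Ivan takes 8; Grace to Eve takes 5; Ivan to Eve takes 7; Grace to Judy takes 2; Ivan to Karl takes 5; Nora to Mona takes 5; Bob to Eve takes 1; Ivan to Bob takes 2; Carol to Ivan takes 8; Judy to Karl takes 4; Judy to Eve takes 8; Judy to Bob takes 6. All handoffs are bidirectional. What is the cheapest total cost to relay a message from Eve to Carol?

A few of the Eve→Carol routes:
Eve → Ivan → Carol: 7 + 8 = 15
Eve → Judy → Bob → Ivan → Carol: 8 + 6 + 2 + 8 = 24
Eve → Grace → Judy → Bob → Ivan → Carol: 5 + 2 + 6 + 2 + 8 = 23
Eve → Grace → Judy → Karl → Ivan → Carol: 5 + 2 + 4 + 5 + 8 = 24
Eve → Bob → Ivan → Carol: 1 + 2 + 8 = 11
Best route has total 11.

11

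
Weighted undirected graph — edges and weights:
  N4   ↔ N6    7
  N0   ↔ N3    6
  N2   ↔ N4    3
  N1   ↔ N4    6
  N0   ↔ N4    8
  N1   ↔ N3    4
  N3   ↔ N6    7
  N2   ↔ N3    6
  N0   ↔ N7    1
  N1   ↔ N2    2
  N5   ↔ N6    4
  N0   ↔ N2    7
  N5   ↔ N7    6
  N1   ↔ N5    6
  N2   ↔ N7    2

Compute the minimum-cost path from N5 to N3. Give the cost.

A few of the N5→N3 routes:
N5→N1→N2→N3: 6 + 2 + 6 = 14
N5→N6→N3: 4 + 7 = 11
N5→N7→N0→N3: 6 + 1 + 6 = 13
N5→N1→N3: 6 + 4 = 10
N5→N7→N2→N3: 6 + 2 + 6 = 14
N5→N7→N2→N1→N3: 6 + 2 + 2 + 4 = 14
Shortest: 10.

10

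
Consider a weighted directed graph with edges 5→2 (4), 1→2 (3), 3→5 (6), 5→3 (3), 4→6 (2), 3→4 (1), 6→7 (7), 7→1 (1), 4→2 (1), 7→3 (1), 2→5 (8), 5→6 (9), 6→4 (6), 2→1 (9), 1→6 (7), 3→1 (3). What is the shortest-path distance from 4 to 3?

Some routes from 4 to 3:
4→6→7→1→2→5→3: 2 + 7 + 1 + 3 + 8 + 3 = 24
4→6→7→3: 2 + 7 + 1 = 10
4→2→5→3: 1 + 8 + 3 = 12
Best route has total 10.

10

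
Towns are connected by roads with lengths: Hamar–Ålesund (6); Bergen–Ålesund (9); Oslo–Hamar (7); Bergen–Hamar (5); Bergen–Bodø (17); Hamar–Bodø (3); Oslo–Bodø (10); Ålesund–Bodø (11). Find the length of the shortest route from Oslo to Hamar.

Some routes from Oslo to Hamar:
Oslo→Bodø→Ålesund→Hamar: 10 + 11 + 6 = 27
Oslo→Hamar: 7
Oslo→Bodø→Hamar: 10 + 3 = 13
The minimum is 7.

7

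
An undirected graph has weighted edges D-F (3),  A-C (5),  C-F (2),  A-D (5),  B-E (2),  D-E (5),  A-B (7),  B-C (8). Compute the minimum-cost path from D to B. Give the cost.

Routes from D to B:
D → A → C → B: 5 + 5 + 8 = 18
D → F → C → B: 3 + 2 + 8 = 13
D → E → B: 5 + 2 = 7
D → F → C → A → B: 3 + 2 + 5 + 7 = 17
D → A → B: 5 + 7 = 12
The minimum is 7.

7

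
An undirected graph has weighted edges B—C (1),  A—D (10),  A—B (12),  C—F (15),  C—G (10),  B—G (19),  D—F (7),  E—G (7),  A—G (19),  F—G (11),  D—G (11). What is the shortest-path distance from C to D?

Some routes from C to D:
C - G - D: 10 + 11 = 21
C - B - G - D: 1 + 19 + 11 = 31
C - B - A - D: 1 + 12 + 10 = 23
C - F - D: 15 + 7 = 22
C - G - F - D: 10 + 11 + 7 = 28
Best route has total 21.

21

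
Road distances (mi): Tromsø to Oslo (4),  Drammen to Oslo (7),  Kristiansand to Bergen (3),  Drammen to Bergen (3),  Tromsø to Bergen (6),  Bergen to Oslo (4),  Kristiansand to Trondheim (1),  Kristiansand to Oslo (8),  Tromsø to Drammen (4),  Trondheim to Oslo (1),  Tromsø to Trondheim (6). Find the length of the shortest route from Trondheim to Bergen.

Comparing a few candidate routes:
Trondheim - Oslo - Tromsø - Drammen - Bergen: 1 + 4 + 4 + 3 = 12
Trondheim - Oslo - Kristiansand - Bergen: 1 + 8 + 3 = 12
Trondheim - Oslo - Bergen: 1 + 4 = 5
Trondheim - Oslo - Drammen - Bergen: 1 + 7 + 3 = 11
Trondheim - Kristiansand - Bergen: 1 + 3 = 4
Trondheim - Oslo - Tromsø - Bergen: 1 + 4 + 6 = 11
Best route has total 4 mi.

4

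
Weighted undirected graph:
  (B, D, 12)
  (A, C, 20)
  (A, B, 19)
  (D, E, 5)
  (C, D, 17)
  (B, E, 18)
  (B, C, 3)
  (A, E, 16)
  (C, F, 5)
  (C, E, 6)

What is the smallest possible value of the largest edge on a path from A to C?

16

Checking several routes:
A -> E -> C: max(16, 6) = 16
A -> E -> D -> C: max(16, 5, 17) = 17
A -> E -> D -> B -> C: max(16, 5, 12, 3) = 16
A -> E -> B -> C: max(16, 18, 3) = 18
Smallest bottleneck: 16.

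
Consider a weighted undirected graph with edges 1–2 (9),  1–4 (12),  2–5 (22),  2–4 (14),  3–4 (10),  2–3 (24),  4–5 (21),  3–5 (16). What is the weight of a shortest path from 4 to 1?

Some routes from 4 to 1:
4 → 2 → 1: 14 + 9 = 23
4 → 3 → 2 → 1: 10 + 24 + 9 = 43
4 → 1: 12
Shortest: 12.

12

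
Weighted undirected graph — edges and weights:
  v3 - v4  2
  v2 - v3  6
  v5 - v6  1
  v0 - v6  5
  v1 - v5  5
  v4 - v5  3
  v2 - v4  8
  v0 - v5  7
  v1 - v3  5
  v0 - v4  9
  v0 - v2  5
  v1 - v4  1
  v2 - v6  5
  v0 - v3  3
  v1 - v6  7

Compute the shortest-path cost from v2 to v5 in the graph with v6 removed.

11

Comparing a few candidate routes:
v2 - v0 - v5: 5 + 7 = 12
v2 - v3 - v4 - v5: 6 + 2 + 3 = 11
v2 - v0 - v3 - v4 - v5: 5 + 3 + 2 + 3 = 13
v2 - v4 - v5: 8 + 3 = 11
The minimum is 11.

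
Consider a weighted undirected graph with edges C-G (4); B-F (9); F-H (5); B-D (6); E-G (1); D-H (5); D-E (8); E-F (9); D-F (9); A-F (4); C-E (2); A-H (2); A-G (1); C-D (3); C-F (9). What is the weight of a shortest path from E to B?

11

Some routes from E to B:
E→C→D→B: 2 + 3 + 6 = 11
E→G→C→D→B: 1 + 4 + 3 + 6 = 14
E→D→B: 8 + 6 = 14
Best route has total 11.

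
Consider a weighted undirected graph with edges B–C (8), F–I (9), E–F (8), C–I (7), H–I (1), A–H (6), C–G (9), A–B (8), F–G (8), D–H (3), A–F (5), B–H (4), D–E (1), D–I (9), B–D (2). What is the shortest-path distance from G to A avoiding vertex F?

Comparing a few candidate routes:
G → C → B → H → A: 9 + 8 + 4 + 6 = 27
G → C → B → D → H → A: 9 + 8 + 2 + 3 + 6 = 28
G → C → I → H → B → A: 9 + 7 + 1 + 4 + 8 = 29
G → C → I → H → D → B → A: 9 + 7 + 1 + 3 + 2 + 8 = 30
G → C → B → A: 9 + 8 + 8 = 25
G → C → I → H → A: 9 + 7 + 1 + 6 = 23
Shortest: 23.

23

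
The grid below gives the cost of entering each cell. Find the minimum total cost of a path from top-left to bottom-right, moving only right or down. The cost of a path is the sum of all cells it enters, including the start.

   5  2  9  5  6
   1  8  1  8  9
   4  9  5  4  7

31

One optimal route is r0c0→r1c0→r1c1→r1c2→r2c2→r2c3→r2c4.
Its cost is 5 + 1 + 8 + 1 + 5 + 4 + 7 = 31.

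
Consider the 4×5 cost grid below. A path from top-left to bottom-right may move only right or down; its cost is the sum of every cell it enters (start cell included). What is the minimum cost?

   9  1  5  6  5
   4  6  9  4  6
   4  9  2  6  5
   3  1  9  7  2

38

Path [0,0]→[0,1]→[0,2]→[0,3]→[1,3]→[1,4]→[2,4]→[3,4]: 9 + 1 + 5 + 6 + 4 + 6 + 5 + 2 = 38.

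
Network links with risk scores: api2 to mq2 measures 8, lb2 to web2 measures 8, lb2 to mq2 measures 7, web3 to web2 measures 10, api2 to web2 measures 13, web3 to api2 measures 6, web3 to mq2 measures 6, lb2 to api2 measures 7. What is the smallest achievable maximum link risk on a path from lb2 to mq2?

7

Comparing a few candidate routes:
lb2 -> mq2: max(7) = 7
lb2 -> api2 -> web3 -> mq2: max(7, 6, 6) = 7
lb2 -> api2 -> mq2: max(7, 8) = 8
Best route has worst link 7.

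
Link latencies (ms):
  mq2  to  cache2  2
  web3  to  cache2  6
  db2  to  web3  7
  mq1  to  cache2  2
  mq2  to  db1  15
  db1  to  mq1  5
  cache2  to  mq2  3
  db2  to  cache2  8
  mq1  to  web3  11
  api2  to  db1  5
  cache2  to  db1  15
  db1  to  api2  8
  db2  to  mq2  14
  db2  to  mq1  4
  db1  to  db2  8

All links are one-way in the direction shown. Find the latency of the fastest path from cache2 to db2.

23

Paths from cache2 to db2:
cache2 → mq2 → db1 → db2: 3 + 15 + 8 = 26
cache2 → db1 → db2: 15 + 8 = 23
The minimum is 23 ms.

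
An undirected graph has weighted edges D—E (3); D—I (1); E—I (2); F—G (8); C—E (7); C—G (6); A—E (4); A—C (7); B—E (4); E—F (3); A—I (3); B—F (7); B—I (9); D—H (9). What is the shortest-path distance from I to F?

5

A few of the I→F routes:
I → A → E → F: 3 + 4 + 3 = 10
I → D → E → B → F: 1 + 3 + 4 + 7 = 15
I → E → B → F: 2 + 4 + 7 = 13
I → E → F: 2 + 3 = 5
I → D → E → F: 1 + 3 + 3 = 7
I → B → E → F: 9 + 4 + 3 = 16
Shortest: 5.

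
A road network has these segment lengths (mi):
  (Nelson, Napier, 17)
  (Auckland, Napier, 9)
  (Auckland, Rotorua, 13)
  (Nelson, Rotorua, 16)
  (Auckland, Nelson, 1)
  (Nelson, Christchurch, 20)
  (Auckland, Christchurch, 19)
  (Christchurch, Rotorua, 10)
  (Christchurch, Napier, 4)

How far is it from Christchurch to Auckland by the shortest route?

Some routes from Christchurch to Auckland:
Christchurch → Napier → Nelson → Auckland: 4 + 17 + 1 = 22
Christchurch → Napier → Auckland: 4 + 9 = 13
Christchurch → Auckland: 19
Christchurch → Nelson → Auckland: 20 + 1 = 21
Christchurch → Rotorua → Auckland: 10 + 13 = 23
Best route has total 13 mi.

13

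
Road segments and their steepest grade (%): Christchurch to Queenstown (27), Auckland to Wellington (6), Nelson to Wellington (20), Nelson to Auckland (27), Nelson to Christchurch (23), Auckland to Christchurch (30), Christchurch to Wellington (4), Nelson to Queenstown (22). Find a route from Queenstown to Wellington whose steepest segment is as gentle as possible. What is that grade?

Checking several routes:
Queenstown→Nelson→Wellington: max(22, 20) = 22
Queenstown→Nelson→Christchurch→Wellington: max(22, 23, 4) = 23
Queenstown→Nelson→Auckland→Wellington: max(22, 27, 6) = 27
The minimum achievable maximum is 22%.

22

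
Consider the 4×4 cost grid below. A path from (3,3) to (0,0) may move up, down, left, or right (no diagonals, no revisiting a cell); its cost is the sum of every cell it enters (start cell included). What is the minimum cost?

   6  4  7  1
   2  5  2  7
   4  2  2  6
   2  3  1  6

23

Cheapest: [3,3] → [3,2] → [2,2] → [2,1] → [2,0] → [1,0] → [0,0]
  6 + 1 + 2 + 2 + 4 + 2 + 6 = 23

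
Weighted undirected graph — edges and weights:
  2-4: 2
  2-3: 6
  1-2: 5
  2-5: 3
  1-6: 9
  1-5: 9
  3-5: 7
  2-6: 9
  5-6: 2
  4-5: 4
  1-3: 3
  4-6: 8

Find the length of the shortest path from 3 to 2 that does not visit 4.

Comparing a few candidate routes:
3 -> 1 -> 5 -> 2: 3 + 9 + 3 = 15
3 -> 2: 6
3 -> 5 -> 2: 7 + 3 = 10
3 -> 1 -> 2: 3 + 5 = 8
Best route has total 6.

6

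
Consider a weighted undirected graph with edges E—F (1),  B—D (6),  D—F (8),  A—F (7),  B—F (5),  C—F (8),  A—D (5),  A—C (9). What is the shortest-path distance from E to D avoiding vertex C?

9

Candidate routes:
E→F→D: 1 + 8 = 9
E→F→A→D: 1 + 7 + 5 = 13
E→F→B→D: 1 + 5 + 6 = 12
Shortest: 9.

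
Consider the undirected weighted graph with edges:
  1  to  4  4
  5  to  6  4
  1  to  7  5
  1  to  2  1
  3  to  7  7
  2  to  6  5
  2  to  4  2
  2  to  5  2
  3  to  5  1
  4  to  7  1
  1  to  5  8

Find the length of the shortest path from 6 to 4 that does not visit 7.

Checking several routes:
6→5→1→2→4: 4 + 8 + 1 + 2 = 15
6→5→2→1→4: 4 + 2 + 1 + 4 = 11
6→2→4: 5 + 2 = 7
6→2→1→4: 5 + 1 + 4 = 10
6→5→2→4: 4 + 2 + 2 = 8
Shortest: 7.

7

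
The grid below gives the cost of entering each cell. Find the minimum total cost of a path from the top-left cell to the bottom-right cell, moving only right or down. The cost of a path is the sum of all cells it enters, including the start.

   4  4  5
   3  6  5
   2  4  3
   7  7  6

Cheapest: r0c0 → r1c0 → r2c0 → r2c1 → r2c2 → r3c2
  4 + 3 + 2 + 4 + 3 + 6 = 22

22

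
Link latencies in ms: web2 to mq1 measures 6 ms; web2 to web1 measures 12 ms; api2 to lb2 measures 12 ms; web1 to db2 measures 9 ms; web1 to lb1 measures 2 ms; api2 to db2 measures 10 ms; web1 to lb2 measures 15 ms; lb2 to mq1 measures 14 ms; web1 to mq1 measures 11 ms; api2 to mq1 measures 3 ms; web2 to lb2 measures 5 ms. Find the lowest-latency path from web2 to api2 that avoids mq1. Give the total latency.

17

Candidate routes:
web2→lb2→api2: 5 + 12 = 17
web2→lb2→web1→db2→api2: 5 + 15 + 9 + 10 = 39
web2→web1→db2→api2: 12 + 9 + 10 = 31
web2→web1→lb2→api2: 12 + 15 + 12 = 39
The minimum is 17 ms.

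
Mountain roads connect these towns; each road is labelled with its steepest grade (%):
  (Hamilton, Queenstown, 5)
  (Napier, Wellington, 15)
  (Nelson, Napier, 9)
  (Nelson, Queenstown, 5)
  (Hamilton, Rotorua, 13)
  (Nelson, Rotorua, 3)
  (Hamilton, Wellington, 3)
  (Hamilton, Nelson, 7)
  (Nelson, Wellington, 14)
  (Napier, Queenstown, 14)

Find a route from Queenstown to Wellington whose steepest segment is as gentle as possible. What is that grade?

5

A few of the Queenstown→Wellington routes:
Queenstown→Hamilton→Wellington: max(5, 3) = 5
Queenstown→Nelson→Rotorua→Hamilton→Wellington: max(5, 3, 13, 3) = 13
Queenstown→Napier→Nelson→Wellington: max(14, 9, 14) = 14
Queenstown→Napier→Nelson→Hamilton→Wellington: max(14, 9, 7, 3) = 14
Queenstown→Nelson→Hamilton→Wellington: max(5, 7, 3) = 7
Queenstown→Nelson→Wellington: max(5, 14) = 14
Best route has worst link 5%.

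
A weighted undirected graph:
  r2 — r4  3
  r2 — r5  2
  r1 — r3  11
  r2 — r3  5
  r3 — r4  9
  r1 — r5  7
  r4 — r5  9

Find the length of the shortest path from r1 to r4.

A few of the r1→r4 routes:
r1→r5→r2→r4: 7 + 2 + 3 = 12
r1→r5→r4: 7 + 9 = 16
r1→r3→r2→r4: 11 + 5 + 3 = 19
The minimum is 12.

12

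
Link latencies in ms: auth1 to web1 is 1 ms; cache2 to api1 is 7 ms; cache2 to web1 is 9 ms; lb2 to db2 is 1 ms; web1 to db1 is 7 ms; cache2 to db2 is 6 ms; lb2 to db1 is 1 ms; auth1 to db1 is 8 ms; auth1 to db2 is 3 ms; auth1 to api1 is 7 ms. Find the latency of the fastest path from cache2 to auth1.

Some routes from cache2 to auth1:
cache2 -> db2 -> auth1: 6 + 3 = 9
cache2 -> web1 -> auth1: 9 + 1 = 10
cache2 -> db2 -> lb2 -> db1 -> web1 -> auth1: 6 + 1 + 1 + 7 + 1 = 16
cache2 -> api1 -> auth1: 7 + 7 = 14
Shortest: 9 ms.

9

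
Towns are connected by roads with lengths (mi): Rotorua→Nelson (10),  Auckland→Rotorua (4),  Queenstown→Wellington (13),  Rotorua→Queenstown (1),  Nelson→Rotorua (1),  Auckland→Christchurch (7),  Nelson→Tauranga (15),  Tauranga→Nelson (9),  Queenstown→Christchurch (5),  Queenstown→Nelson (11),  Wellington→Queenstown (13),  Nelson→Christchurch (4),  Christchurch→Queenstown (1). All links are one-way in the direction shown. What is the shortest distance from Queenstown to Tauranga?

26

Routes from Queenstown to Tauranga:
Queenstown-Nelson-Tauranga: 11 + 15 = 26
Shortest: 26 mi.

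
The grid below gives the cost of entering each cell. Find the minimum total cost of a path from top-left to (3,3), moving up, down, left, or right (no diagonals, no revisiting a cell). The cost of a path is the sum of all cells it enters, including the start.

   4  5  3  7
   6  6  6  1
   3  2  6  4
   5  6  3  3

26

One optimal route is r0c0 → r0c1 → r0c2 → r1c2 → r1c3 → r2c3 → r3c3.
Its cost is 4 + 5 + 3 + 6 + 1 + 4 + 3 = 26.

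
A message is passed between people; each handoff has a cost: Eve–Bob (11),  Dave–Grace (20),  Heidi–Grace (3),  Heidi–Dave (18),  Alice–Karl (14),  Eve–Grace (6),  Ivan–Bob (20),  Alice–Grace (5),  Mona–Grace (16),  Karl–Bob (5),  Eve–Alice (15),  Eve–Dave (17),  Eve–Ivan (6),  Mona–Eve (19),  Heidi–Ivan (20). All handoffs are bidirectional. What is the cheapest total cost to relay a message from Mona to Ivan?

Checking several routes:
Mona - Eve - Ivan: 19 + 6 = 25
Mona - Grace - Eve - Ivan: 16 + 6 + 6 = 28
Mona - Grace - Heidi - Ivan: 16 + 3 + 20 = 39
The minimum is 25.

25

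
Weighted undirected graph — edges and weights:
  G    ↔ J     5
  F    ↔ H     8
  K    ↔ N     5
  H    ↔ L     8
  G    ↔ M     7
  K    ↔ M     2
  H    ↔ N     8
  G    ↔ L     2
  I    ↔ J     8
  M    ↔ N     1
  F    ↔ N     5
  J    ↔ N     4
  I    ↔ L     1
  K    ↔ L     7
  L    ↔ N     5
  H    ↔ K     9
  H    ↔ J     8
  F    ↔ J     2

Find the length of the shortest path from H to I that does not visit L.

16

Comparing a few candidate routes:
H → F → J → I: 8 + 2 + 8 = 18
H → N → J → I: 8 + 4 + 8 = 20
H → N → F → J → I: 8 + 5 + 2 + 8 = 23
H → J → I: 8 + 8 = 16
Best route has total 16.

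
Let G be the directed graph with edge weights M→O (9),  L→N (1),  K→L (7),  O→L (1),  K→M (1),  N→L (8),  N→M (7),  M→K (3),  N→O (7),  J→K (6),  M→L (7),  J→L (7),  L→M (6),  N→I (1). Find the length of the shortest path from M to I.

9

Routes from M to I:
M-L-N-I: 7 + 1 + 1 = 9
M-K-L-N-I: 3 + 7 + 1 + 1 = 12
M-O-L-N-I: 9 + 1 + 1 + 1 = 12
Best route has total 9.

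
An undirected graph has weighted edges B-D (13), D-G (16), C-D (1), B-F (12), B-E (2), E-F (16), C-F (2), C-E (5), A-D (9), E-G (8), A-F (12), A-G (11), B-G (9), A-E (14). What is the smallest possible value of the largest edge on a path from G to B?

Some routes from G to B:
G→B: max(9) = 9
G→E→B: max(8, 2) = 8
G→A→F→C→E→B: max(11, 12, 2, 5, 2) = 12
G→A→D→C→E→B: max(11, 9, 1, 5, 2) = 11
G→A→F→B: max(11, 12, 12) = 12
G→A→D→C→F→B: max(11, 9, 1, 2, 12) = 12
Smallest bottleneck: 8.

8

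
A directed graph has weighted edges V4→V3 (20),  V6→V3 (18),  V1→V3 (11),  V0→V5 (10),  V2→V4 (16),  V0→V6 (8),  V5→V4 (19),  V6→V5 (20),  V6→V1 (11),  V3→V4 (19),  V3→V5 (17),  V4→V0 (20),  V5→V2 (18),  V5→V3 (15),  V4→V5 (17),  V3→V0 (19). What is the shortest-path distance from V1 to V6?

Routes from V1 to V6:
V1→V3→V0→V6: 11 + 19 + 8 = 38
V1→V3→V5→V4→V0→V6: 11 + 17 + 19 + 20 + 8 = 75
V1→V3→V4→V0→V6: 11 + 19 + 20 + 8 = 58
V1→V3→V5→V2→V4→V0→V6: 11 + 17 + 18 + 16 + 20 + 8 = 90
Shortest: 38.

38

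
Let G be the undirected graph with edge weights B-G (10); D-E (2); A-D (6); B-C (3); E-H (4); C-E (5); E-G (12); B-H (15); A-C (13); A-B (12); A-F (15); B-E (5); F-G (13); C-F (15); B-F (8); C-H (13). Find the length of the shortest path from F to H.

Comparing a few candidate routes:
F - B - C - E - H: 8 + 3 + 5 + 4 = 20
F - B - H: 8 + 15 = 23
F - C - E - H: 15 + 5 + 4 = 24
F - B - E - H: 8 + 5 + 4 = 17
Best route has total 17.

17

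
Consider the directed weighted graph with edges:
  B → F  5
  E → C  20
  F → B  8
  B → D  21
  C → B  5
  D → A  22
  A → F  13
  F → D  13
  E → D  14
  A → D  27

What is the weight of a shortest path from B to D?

Candidate routes:
B → D: 21
B → F → D: 5 + 13 = 18
The minimum is 18.

18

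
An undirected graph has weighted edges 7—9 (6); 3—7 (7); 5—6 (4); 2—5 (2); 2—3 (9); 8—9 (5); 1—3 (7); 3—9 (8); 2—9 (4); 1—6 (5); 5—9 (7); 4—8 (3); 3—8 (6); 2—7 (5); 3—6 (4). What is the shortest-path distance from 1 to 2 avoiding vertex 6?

Checking several routes:
1 -> 3 -> 9 -> 5 -> 2: 7 + 8 + 7 + 2 = 24
1 -> 3 -> 8 -> 9 -> 2: 7 + 6 + 5 + 4 = 22
1 -> 3 -> 2: 7 + 9 = 16
1 -> 3 -> 9 -> 2: 7 + 8 + 4 = 19
1 -> 3 -> 7 -> 9 -> 2: 7 + 7 + 6 + 4 = 24
1 -> 3 -> 7 -> 2: 7 + 7 + 5 = 19
Shortest: 16.

16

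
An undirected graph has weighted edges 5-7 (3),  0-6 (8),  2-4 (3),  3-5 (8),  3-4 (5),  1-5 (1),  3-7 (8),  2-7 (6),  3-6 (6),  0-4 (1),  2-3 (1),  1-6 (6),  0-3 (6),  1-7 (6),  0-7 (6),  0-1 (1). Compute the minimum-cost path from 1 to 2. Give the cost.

5

Comparing a few candidate routes:
1 - 5 - 3 - 2: 1 + 8 + 1 = 10
1 - 7 - 2: 6 + 6 = 12
1 - 0 - 4 - 3 - 2: 1 + 1 + 5 + 1 = 8
1 - 0 - 4 - 2: 1 + 1 + 3 = 5
1 - 0 - 3 - 2: 1 + 6 + 1 = 8
1 - 5 - 7 - 2: 1 + 3 + 6 = 10
The minimum is 5.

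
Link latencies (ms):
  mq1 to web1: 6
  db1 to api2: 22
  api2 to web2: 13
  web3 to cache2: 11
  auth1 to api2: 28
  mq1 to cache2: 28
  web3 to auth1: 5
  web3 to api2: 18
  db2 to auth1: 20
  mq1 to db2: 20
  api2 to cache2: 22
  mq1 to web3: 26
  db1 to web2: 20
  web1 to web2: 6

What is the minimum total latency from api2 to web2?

13

Comparing a few candidate routes:
api2-web3-cache2-mq1-web1-web2: 18 + 11 + 28 + 6 + 6 = 69
api2-db1-web2: 22 + 20 = 42
api2-cache2-mq1-web1-web2: 22 + 28 + 6 + 6 = 62
api2-web2: 13
api2-web3-mq1-web1-web2: 18 + 26 + 6 + 6 = 56
Best route has total 13 ms.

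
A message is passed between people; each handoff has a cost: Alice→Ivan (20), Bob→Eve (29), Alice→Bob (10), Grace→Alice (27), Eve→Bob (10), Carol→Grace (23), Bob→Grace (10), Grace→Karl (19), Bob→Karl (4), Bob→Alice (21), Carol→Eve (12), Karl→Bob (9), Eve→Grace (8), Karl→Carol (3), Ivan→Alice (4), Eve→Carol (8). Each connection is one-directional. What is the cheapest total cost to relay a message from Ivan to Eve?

33

Routes from Ivan to Eve:
Ivan -> Alice -> Bob -> Karl -> Carol -> Eve: 4 + 10 + 4 + 3 + 12 = 33
Ivan -> Alice -> Bob -> Eve: 4 + 10 + 29 = 43
Ivan -> Alice -> Bob -> Grace -> Karl -> Carol -> Eve: 4 + 10 + 10 + 19 + 3 + 12 = 58
Best route has total 33.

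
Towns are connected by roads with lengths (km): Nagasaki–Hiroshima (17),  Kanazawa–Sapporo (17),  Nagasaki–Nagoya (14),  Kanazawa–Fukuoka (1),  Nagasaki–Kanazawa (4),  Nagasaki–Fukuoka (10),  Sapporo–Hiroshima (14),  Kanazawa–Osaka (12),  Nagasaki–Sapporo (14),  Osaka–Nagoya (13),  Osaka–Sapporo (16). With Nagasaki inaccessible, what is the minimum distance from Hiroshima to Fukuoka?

32

Paths from Hiroshima to Fukuoka avoiding Nagasaki:
Hiroshima → Sapporo → Osaka → Kanazawa → Fukuoka: 14 + 16 + 12 + 1 = 43
Hiroshima → Sapporo → Kanazawa → Fukuoka: 14 + 17 + 1 = 32
Shortest: 32 km.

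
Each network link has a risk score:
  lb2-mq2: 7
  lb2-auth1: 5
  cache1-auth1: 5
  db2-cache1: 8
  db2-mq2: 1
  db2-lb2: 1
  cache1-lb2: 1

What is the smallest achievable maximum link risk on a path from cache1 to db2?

A few of the cache1→db2 routes:
cache1 → auth1 → lb2 → mq2 → db2: max(5, 5, 7, 1) = 7
cache1 → auth1 → lb2 → db2: max(5, 5, 1) = 5
cache1 → lb2 → db2: max(1, 1) = 1
cache1 → lb2 → mq2 → db2: max(1, 7, 1) = 7
The minimum achievable maximum is 1.

1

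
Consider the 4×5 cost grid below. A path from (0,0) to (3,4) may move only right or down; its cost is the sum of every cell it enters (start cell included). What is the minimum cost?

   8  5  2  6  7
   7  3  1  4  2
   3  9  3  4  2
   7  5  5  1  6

One optimal route is (0,0) -> (0,1) -> (0,2) -> (1,2) -> (1,3) -> (1,4) -> (2,4) -> (3,4).
Its cost is 8 + 5 + 2 + 1 + 4 + 2 + 2 + 6 = 30.

30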